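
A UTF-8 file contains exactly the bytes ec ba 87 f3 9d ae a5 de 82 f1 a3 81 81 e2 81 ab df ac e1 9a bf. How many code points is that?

Byte at offset 0: 0xEC = 11101100 → 3-byte char (#1). Advance 3.
Byte at offset 3: 0xF3 = 11110011 → 4-byte char (#2). Advance 4.
Byte at offset 7: 0xDE = 11011110 → 2-byte char (#3). Advance 2.
Byte at offset 9: 0xF1 = 11110001 → 4-byte char (#4). Advance 4.
Byte at offset 13: 0xE2 = 11100010 → 3-byte char (#5). Advance 3.
Byte at offset 16: 0xDF = 11011111 → 2-byte char (#6). Advance 2.
Byte at offset 18: 0xE1 = 11100001 → 3-byte char (#7). Advance 3.
Reached end at offset 21 after 7 code points.

7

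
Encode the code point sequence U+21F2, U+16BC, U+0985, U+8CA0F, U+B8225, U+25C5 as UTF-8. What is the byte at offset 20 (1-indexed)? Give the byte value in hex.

0x85

1-indexed offset 20 is 0-indexed offset 19.
U+21F2 → 3-byte form E2 87 B2 at offsets 0–2.
U+16BC → 3-byte form E1 9A BC at offsets 3–5.
U+0985 → 3-byte form E0 A6 85 at offsets 6–8.
U+8CA0F → 4-byte form F2 8C A8 8F at offsets 9–12.
U+B8225 → 4-byte form F2 B8 88 A5 at offsets 13–16.
U+25C5 → 3-byte form E2 97 85 at offsets 17–19.
Offset 19 falls in char 6's range; it's byte 3 of E2 97 85 = 0x85.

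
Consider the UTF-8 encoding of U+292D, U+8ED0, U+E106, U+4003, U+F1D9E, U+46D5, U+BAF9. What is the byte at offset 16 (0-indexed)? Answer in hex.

0xE4

U+292D → 3-byte form E2 A4 AD at offsets 0–2.
U+8ED0 → 3-byte form E8 BB 90 at offsets 3–5.
U+E106 → 3-byte form EE 84 86 at offsets 6–8.
U+4003 → 3-byte form E4 80 83 at offsets 9–11.
U+F1D9E → 4-byte form F3 B1 B6 9E at offsets 12–15.
U+46D5 → 3-byte form E4 9B 95 at offsets 16–18.
Offset 16 falls in char 6's range; it's byte 1 of E4 9B 95 = 0xE4.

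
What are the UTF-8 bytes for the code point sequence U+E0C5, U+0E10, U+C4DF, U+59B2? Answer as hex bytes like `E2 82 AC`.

U+E0C5: 3-byte form → EE 83 85.
U+0E10: 3-byte form → E0 B8 90.
U+C4DF: 3-byte form → EC 93 9F.
U+59B2: 3-byte form → E5 A6 B2.
Concatenated (12 bytes): EE 83 85 E0 B8 90 EC 93 9F E5 A6 B2.

EE 83 85 E0 B8 90 EC 93 9F E5 A6 B2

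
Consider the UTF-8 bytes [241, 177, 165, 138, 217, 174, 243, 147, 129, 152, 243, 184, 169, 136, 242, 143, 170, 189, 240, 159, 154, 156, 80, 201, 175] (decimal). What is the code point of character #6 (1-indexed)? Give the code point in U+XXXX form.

U+1F69C

Offset 0: leading byte 0xF1 = 11110001 → 4-byte char #1 = F1 B1 A5 8A.
Offset 4: leading byte 0xD9 = 11011001 → 2-byte char #2 = D9 AE.
Offset 6: leading byte 0xF3 = 11110011 → 4-byte char #3 = F3 93 81 98.
Offset 10: leading byte 0xF3 = 11110011 → 4-byte char #4 = F3 B8 A9 88.
Offset 14: leading byte 0xF2 = 11110010 → 4-byte char #5 = F2 8F AA BD.
Offset 18: leading byte 0xF0 = 11110000 → 4-byte char #6 = F0 9F 9A 9C.
Leading byte 0xF0 = 11110000 matches 11110xxx → 4-byte sequence.
Byte 1: 0xF0 = 11110000, payload 000 (3 bits).
Byte 2: 0x9F = 10011111 (10xxxxxx ✓), payload 011111.
Byte 3: 0x9A = 10011010 (10xxxxxx ✓), payload 011010.
Byte 4: 0x9C = 10011100 (10xxxxxx ✓), payload 011100.
Concatenate: 000011111011010011100 = 0x1F69C (21 bits → U+1F69C).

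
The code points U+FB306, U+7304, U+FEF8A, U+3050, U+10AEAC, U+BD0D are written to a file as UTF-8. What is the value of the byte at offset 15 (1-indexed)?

1-indexed offset 15 is 0-indexed offset 14.
U+FB306 → 4-byte form F3 BB 8C 86 at offsets 0–3.
U+7304 → 3-byte form E7 8C 84 at offsets 4–6.
U+FEF8A → 4-byte form F3 BE BE 8A at offsets 7–10.
U+3050 → 3-byte form E3 81 90 at offsets 11–13.
U+10AEAC → 4-byte form F4 8A BA AC at offsets 14–17.
Offset 14 falls in char 5's range; it's byte 1 of F4 8A BA AC = 0xF4.

0xF4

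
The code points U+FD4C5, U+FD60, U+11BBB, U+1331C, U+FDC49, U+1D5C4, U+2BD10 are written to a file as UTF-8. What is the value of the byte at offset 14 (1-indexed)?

1-indexed offset 14 is 0-indexed offset 13.
U+FD4C5 → 4-byte form F3 BD 93 85 at offsets 0–3.
U+FD60 → 3-byte form EF B5 A0 at offsets 4–6.
U+11BBB → 4-byte form F0 91 AE BB at offsets 7–10.
U+1331C → 4-byte form F0 93 8C 9C at offsets 11–14.
Offset 13 falls in char 4's range; it's byte 3 of F0 93 8C 9C = 0x8C.

0x8C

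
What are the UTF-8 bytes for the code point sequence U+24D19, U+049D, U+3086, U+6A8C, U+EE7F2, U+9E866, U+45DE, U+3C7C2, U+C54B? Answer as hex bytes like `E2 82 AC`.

U+24D19: 4-byte form → F0 A4 B4 99.
U+049D: 2-byte form → D2 9D.
U+3086: 3-byte form → E3 82 86.
U+6A8C: 3-byte form → E6 AA 8C.
U+EE7F2: 4-byte form → F3 AE 9F B2.
U+9E866: 4-byte form → F2 9E A1 A6.
U+45DE: 3-byte form → E4 97 9E.
U+3C7C2: 4-byte form → F0 BC 9F 82.
U+C54B: 3-byte form → EC 95 8B.
Concatenated (30 bytes): F0 A4 B4 99 D2 9D E3 82 86 E6 AA 8C F3 AE 9F B2 F2 9E A1 A6 E4 97 9E F0 BC 9F 82 EC 95 8B.

F0 A4 B4 99 D2 9D E3 82 86 E6 AA 8C F3 AE 9F B2 F2 9E A1 A6 E4 97 9E F0 BC 9F 82 EC 95 8B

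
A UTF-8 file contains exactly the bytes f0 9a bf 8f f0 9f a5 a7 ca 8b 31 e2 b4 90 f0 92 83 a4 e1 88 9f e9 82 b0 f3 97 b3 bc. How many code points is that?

Byte at offset 0: 0xF0 = 11110000 → 4-byte char (#1). Advance 4.
Byte at offset 4: 0xF0 = 11110000 → 4-byte char (#2). Advance 4.
Byte at offset 8: 0xCA = 11001010 → 2-byte char (#3). Advance 2.
Byte at offset 10: 0x31 = 00110001 → 1-byte char (#4). Advance 1.
Byte at offset 11: 0xE2 = 11100010 → 3-byte char (#5). Advance 3.
Byte at offset 14: 0xF0 = 11110000 → 4-byte char (#6). Advance 4.
Byte at offset 18: 0xE1 = 11100001 → 3-byte char (#7). Advance 3.
Byte at offset 21: 0xE9 = 11101001 → 3-byte char (#8). Advance 3.
Byte at offset 24: 0xF3 = 11110011 → 4-byte char (#9). Advance 4.
Reached end at offset 28 after 9 code points.

9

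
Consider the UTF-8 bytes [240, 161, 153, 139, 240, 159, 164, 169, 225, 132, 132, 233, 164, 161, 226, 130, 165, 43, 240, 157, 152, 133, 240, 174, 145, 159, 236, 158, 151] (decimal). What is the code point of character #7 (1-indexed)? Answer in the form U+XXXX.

Offset 0: leading byte 0xF0 = 11110000 → 4-byte char #1 = F0 A1 99 8B.
Offset 4: leading byte 0xF0 = 11110000 → 4-byte char #2 = F0 9F A4 A9.
Offset 8: leading byte 0xE1 = 11100001 → 3-byte char #3 = E1 84 84.
Offset 11: leading byte 0xE9 = 11101001 → 3-byte char #4 = E9 A4 A1.
Offset 14: leading byte 0xE2 = 11100010 → 3-byte char #5 = E2 82 A5.
Offset 17: leading byte 0x2B = 00101011 → 1-byte char #6 = 2B.
Offset 18: leading byte 0xF0 = 11110000 → 4-byte char #7 = F0 9D 98 85.
Leading byte 0xF0 = 11110000 matches 11110xxx → 4-byte sequence.
Byte 1: 0xF0 = 11110000, payload 000 (3 bits).
Byte 2: 0x9D = 10011101 (10xxxxxx ✓), payload 011101.
Byte 3: 0x98 = 10011000 (10xxxxxx ✓), payload 011000.
Byte 4: 0x85 = 10000101 (10xxxxxx ✓), payload 000101.
Concatenate: 000011101011000000101 = 0x1D605 (21 bits → U+1D605).

U+1D605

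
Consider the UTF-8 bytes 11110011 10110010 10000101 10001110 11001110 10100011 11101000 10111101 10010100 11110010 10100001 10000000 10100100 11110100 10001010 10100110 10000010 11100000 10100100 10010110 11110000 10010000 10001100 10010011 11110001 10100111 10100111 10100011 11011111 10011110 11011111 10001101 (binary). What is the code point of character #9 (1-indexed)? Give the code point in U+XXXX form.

U+07DE

Offset 0: leading byte 0xF3 = 11110011 → 4-byte char #1 = F3 B2 85 8E.
Offset 4: leading byte 0xCE = 11001110 → 2-byte char #2 = CE A3.
Offset 6: leading byte 0xE8 = 11101000 → 3-byte char #3 = E8 BD 94.
Offset 9: leading byte 0xF2 = 11110010 → 4-byte char #4 = F2 A1 80 A4.
Offset 13: leading byte 0xF4 = 11110100 → 4-byte char #5 = F4 8A A6 82.
Offset 17: leading byte 0xE0 = 11100000 → 3-byte char #6 = E0 A4 96.
Offset 20: leading byte 0xF0 = 11110000 → 4-byte char #7 = F0 90 8C 93.
Offset 24: leading byte 0xF1 = 11110001 → 4-byte char #8 = F1 A7 A7 A3.
Offset 28: leading byte 0xDF = 11011111 → 2-byte char #9 = DF 9E.
Leading byte 0xDF = 11011111 matches 110xxxxx → 2-byte sequence.
Byte 1: 0xDF = 11011111, payload 11111 (5 bits).
Byte 2: 0x9E = 10011110 (10xxxxxx ✓), payload 011110.
Concatenate: 11111011110 = 0x7DE (11 bits → U+07DE).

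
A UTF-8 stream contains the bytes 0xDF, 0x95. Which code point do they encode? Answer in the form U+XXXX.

U+07D5

Leading byte 0xDF = 11011111 matches 110xxxxx → 2-byte sequence.
Byte 1: 0xDF = 11011111, payload 11111 (5 bits).
Byte 2: 0x95 = 10010101 (10xxxxxx ✓), payload 010101.
Concatenate: 11111010101 = 0x7D5 (11 bits → U+07D5).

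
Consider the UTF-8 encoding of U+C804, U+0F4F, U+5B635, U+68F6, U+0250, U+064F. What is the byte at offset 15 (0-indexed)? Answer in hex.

0xD9

U+C804 → 3-byte form EC A0 84 at offsets 0–2.
U+0F4F → 3-byte form E0 BD 8F at offsets 3–5.
U+5B635 → 4-byte form F1 9B 98 B5 at offsets 6–9.
U+68F6 → 3-byte form E6 A3 B6 at offsets 10–12.
U+0250 → 2-byte form C9 90 at offsets 13–14.
U+064F → 2-byte form D9 8F at offsets 15–16.
Offset 15 falls in char 6's range; it's byte 1 of D9 8F = 0xD9.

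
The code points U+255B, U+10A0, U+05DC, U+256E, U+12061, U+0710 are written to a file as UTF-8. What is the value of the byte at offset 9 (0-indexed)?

0x95

U+255B → 3-byte form E2 95 9B at offsets 0–2.
U+10A0 → 3-byte form E1 82 A0 at offsets 3–5.
U+05DC → 2-byte form D7 9C at offsets 6–7.
U+256E → 3-byte form E2 95 AE at offsets 8–10.
Offset 9 falls in char 4's range; it's byte 2 of E2 95 AE = 0x95.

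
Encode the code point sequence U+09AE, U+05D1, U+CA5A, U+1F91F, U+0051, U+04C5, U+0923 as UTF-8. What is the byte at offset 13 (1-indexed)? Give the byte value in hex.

1-indexed offset 13 is 0-indexed offset 12.
U+09AE → 3-byte form E0 A6 AE at offsets 0–2.
U+05D1 → 2-byte form D7 91 at offsets 3–4.
U+CA5A → 3-byte form EC A9 9A at offsets 5–7.
U+1F91F → 4-byte form F0 9F A4 9F at offsets 8–11.
U+0051 → 1-byte form 51 at offsets 12–12.
Offset 12 falls in char 5's range; it's byte 1 of 51 = 0x51.

0x51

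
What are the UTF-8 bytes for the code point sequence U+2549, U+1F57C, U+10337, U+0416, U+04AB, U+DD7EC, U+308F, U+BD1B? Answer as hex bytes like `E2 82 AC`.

E2 95 89 F0 9F 95 BC F0 90 8C B7 D0 96 D2 AB F3 9D 9F AC E3 82 8F EB B4 9B

U+2549: 3-byte form → E2 95 89.
U+1F57C: 4-byte form → F0 9F 95 BC.
U+10337: 4-byte form → F0 90 8C B7.
U+0416: 2-byte form → D0 96.
U+04AB: 2-byte form → D2 AB.
U+DD7EC: 4-byte form → F3 9D 9F AC.
U+308F: 3-byte form → E3 82 8F.
U+BD1B: 3-byte form → EB B4 9B.
Concatenated (25 bytes): E2 95 89 F0 9F 95 BC F0 90 8C B7 D0 96 D2 AB F3 9D 9F AC E3 82 8F EB B4 9B.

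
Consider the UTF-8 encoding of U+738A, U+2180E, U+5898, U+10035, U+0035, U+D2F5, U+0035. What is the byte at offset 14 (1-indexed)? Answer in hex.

1-indexed offset 14 is 0-indexed offset 13.
U+738A → 3-byte form E7 8E 8A at offsets 0–2.
U+2180E → 4-byte form F0 A1 A0 8E at offsets 3–6.
U+5898 → 3-byte form E5 A2 98 at offsets 7–9.
U+10035 → 4-byte form F0 90 80 B5 at offsets 10–13.
Offset 13 falls in char 4's range; it's byte 4 of F0 90 80 B5 = 0xB5.

0xB5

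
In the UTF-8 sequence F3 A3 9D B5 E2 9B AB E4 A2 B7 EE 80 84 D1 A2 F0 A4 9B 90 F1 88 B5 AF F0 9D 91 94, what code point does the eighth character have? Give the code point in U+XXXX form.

U+1D454

Offset 0: leading byte 0xF3 = 11110011 → 4-byte char #1 = F3 A3 9D B5.
Offset 4: leading byte 0xE2 = 11100010 → 3-byte char #2 = E2 9B AB.
Offset 7: leading byte 0xE4 = 11100100 → 3-byte char #3 = E4 A2 B7.
Offset 10: leading byte 0xEE = 11101110 → 3-byte char #4 = EE 80 84.
Offset 13: leading byte 0xD1 = 11010001 → 2-byte char #5 = D1 A2.
Offset 15: leading byte 0xF0 = 11110000 → 4-byte char #6 = F0 A4 9B 90.
Offset 19: leading byte 0xF1 = 11110001 → 4-byte char #7 = F1 88 B5 AF.
Offset 23: leading byte 0xF0 = 11110000 → 4-byte char #8 = F0 9D 91 94.
Leading byte 0xF0 = 11110000 matches 11110xxx → 4-byte sequence.
Byte 1: 0xF0 = 11110000, payload 000 (3 bits).
Byte 2: 0x9D = 10011101 (10xxxxxx ✓), payload 011101.
Byte 3: 0x91 = 10010001 (10xxxxxx ✓), payload 010001.
Byte 4: 0x94 = 10010100 (10xxxxxx ✓), payload 010100.
Concatenate: 000011101010001010100 = 0x1D454 (21 bits → U+1D454).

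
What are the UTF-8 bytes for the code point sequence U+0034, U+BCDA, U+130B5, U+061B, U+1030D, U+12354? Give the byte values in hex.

34 EB B3 9A F0 93 82 B5 D8 9B F0 90 8C 8D F0 92 8D 94

U+0034: 1-byte form → 34.
U+BCDA: 3-byte form → EB B3 9A.
U+130B5: 4-byte form → F0 93 82 B5.
U+061B: 2-byte form → D8 9B.
U+1030D: 4-byte form → F0 90 8C 8D.
U+12354: 4-byte form → F0 92 8D 94.
Concatenated (18 bytes): 34 EB B3 9A F0 93 82 B5 D8 9B F0 90 8C 8D F0 92 8D 94.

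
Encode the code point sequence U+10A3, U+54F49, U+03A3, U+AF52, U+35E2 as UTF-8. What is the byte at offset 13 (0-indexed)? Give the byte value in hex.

0x97

U+10A3 → 3-byte form E1 82 A3 at offsets 0–2.
U+54F49 → 4-byte form F1 94 BD 89 at offsets 3–6.
U+03A3 → 2-byte form CE A3 at offsets 7–8.
U+AF52 → 3-byte form EA BD 92 at offsets 9–11.
U+35E2 → 3-byte form E3 97 A2 at offsets 12–14.
Offset 13 falls in char 5's range; it's byte 2 of E3 97 A2 = 0x97.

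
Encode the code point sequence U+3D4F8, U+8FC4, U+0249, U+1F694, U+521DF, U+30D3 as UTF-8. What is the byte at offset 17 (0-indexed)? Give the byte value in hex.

U+3D4F8 → 4-byte form F0 BD 93 B8 at offsets 0–3.
U+8FC4 → 3-byte form E8 BF 84 at offsets 4–6.
U+0249 → 2-byte form C9 89 at offsets 7–8.
U+1F694 → 4-byte form F0 9F 9A 94 at offsets 9–12.
U+521DF → 4-byte form F1 92 87 9F at offsets 13–16.
U+30D3 → 3-byte form E3 83 93 at offsets 17–19.
Offset 17 falls in char 6's range; it's byte 1 of E3 83 93 = 0xE3.

0xE3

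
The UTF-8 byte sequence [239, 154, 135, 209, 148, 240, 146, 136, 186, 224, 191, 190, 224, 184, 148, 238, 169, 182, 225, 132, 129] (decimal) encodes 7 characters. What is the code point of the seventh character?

U+1101

Offset 0: leading byte 0xEF = 11101111 → 3-byte char #1 = EF 9A 87.
Offset 3: leading byte 0xD1 = 11010001 → 2-byte char #2 = D1 94.
Offset 5: leading byte 0xF0 = 11110000 → 4-byte char #3 = F0 92 88 BA.
Offset 9: leading byte 0xE0 = 11100000 → 3-byte char #4 = E0 BF BE.
Offset 12: leading byte 0xE0 = 11100000 → 3-byte char #5 = E0 B8 94.
Offset 15: leading byte 0xEE = 11101110 → 3-byte char #6 = EE A9 B6.
Offset 18: leading byte 0xE1 = 11100001 → 3-byte char #7 = E1 84 81.
Leading byte 0xE1 = 11100001 matches 1110xxxx → 3-byte sequence.
Byte 1: 0xE1 = 11100001, payload 0001 (4 bits).
Byte 2: 0x84 = 10000100 (10xxxxxx ✓), payload 000100.
Byte 3: 0x81 = 10000001 (10xxxxxx ✓), payload 000001.
Concatenate: 0001000100000001 = 0x1101 (16 bits → U+1101).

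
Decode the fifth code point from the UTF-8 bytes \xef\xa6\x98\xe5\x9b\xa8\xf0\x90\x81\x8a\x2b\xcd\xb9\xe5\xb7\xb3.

U+0379

Offset 0: leading byte 0xEF = 11101111 → 3-byte char #1 = EF A6 98.
Offset 3: leading byte 0xE5 = 11100101 → 3-byte char #2 = E5 9B A8.
Offset 6: leading byte 0xF0 = 11110000 → 4-byte char #3 = F0 90 81 8A.
Offset 10: leading byte 0x2B = 00101011 → 1-byte char #4 = 2B.
Offset 11: leading byte 0xCD = 11001101 → 2-byte char #5 = CD B9.
Leading byte 0xCD = 11001101 matches 110xxxxx → 2-byte sequence.
Byte 1: 0xCD = 11001101, payload 01101 (5 bits).
Byte 2: 0xB9 = 10111001 (10xxxxxx ✓), payload 111001.
Concatenate: 01101111001 = 0x379 (11 bits → U+0379).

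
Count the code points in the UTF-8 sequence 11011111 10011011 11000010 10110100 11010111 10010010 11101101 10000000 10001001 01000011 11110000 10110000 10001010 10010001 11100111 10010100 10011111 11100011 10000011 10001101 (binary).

8

Byte at offset 0: 0xDF = 11011111 → 2-byte char (#1). Advance 2.
Byte at offset 2: 0xC2 = 11000010 → 2-byte char (#2). Advance 2.
Byte at offset 4: 0xD7 = 11010111 → 2-byte char (#3). Advance 2.
Byte at offset 6: 0xED = 11101101 → 3-byte char (#4). Advance 3.
Byte at offset 9: 0x43 = 01000011 → 1-byte char (#5). Advance 1.
Byte at offset 10: 0xF0 = 11110000 → 4-byte char (#6). Advance 4.
Byte at offset 14: 0xE7 = 11100111 → 3-byte char (#7). Advance 3.
Byte at offset 17: 0xE3 = 11100011 → 3-byte char (#8). Advance 3.
Reached end at offset 20 after 8 code points.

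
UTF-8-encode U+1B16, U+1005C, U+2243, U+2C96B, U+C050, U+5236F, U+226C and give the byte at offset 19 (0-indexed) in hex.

0x8D

U+1B16 → 3-byte form E1 AC 96 at offsets 0–2.
U+1005C → 4-byte form F0 90 81 9C at offsets 3–6.
U+2243 → 3-byte form E2 89 83 at offsets 7–9.
U+2C96B → 4-byte form F0 AC A5 AB at offsets 10–13.
U+C050 → 3-byte form EC 81 90 at offsets 14–16.
U+5236F → 4-byte form F1 92 8D AF at offsets 17–20.
Offset 19 falls in char 6's range; it's byte 3 of F1 92 8D AF = 0x8D.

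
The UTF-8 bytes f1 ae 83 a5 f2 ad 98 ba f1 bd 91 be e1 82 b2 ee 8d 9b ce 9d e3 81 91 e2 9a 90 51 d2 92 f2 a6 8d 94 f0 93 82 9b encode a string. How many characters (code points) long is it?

12

Byte at offset 0: 0xF1 = 11110001 → 4-byte char (#1). Advance 4.
Byte at offset 4: 0xF2 = 11110010 → 4-byte char (#2). Advance 4.
Byte at offset 8: 0xF1 = 11110001 → 4-byte char (#3). Advance 4.
Byte at offset 12: 0xE1 = 11100001 → 3-byte char (#4). Advance 3.
Byte at offset 15: 0xEE = 11101110 → 3-byte char (#5). Advance 3.
Byte at offset 18: 0xCE = 11001110 → 2-byte char (#6). Advance 2.
Byte at offset 20: 0xE3 = 11100011 → 3-byte char (#7). Advance 3.
Byte at offset 23: 0xE2 = 11100010 → 3-byte char (#8). Advance 3.
Byte at offset 26: 0x51 = 01010001 → 1-byte char (#9). Advance 1.
Byte at offset 27: 0xD2 = 11010010 → 2-byte char (#10). Advance 2.
Byte at offset 29: 0xF2 = 11110010 → 4-byte char (#11). Advance 4.
Byte at offset 33: 0xF0 = 11110000 → 4-byte char (#12). Advance 4.
Reached end at offset 37 after 12 code points.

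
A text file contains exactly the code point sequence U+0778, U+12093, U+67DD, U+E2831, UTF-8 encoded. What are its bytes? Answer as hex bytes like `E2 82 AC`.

DD B8 F0 92 82 93 E6 9F 9D F3 A2 A0 B1

U+0778: 2-byte form → DD B8.
U+12093: 4-byte form → F0 92 82 93.
U+67DD: 3-byte form → E6 9F 9D.
U+E2831: 4-byte form → F3 A2 A0 B1.
Concatenated (13 bytes): DD B8 F0 92 82 93 E6 9F 9D F3 A2 A0 B1.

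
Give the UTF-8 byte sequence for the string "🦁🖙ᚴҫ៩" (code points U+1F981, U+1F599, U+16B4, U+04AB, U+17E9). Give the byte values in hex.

F0 9F A6 81 F0 9F 96 99 E1 9A B4 D2 AB E1 9F A9

U+1F981: 4-byte form → F0 9F A6 81.
U+1F599: 4-byte form → F0 9F 96 99.
U+16B4: 3-byte form → E1 9A B4.
U+04AB: 2-byte form → D2 AB.
U+17E9: 3-byte form → E1 9F A9.
Concatenated (16 bytes): F0 9F A6 81 F0 9F 96 99 E1 9A B4 D2 AB E1 9F A9.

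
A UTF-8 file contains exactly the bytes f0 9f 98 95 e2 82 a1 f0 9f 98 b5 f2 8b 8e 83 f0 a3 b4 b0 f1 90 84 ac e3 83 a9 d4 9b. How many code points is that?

8

Byte at offset 0: 0xF0 = 11110000 → 4-byte char (#1). Advance 4.
Byte at offset 4: 0xE2 = 11100010 → 3-byte char (#2). Advance 3.
Byte at offset 7: 0xF0 = 11110000 → 4-byte char (#3). Advance 4.
Byte at offset 11: 0xF2 = 11110010 → 4-byte char (#4). Advance 4.
Byte at offset 15: 0xF0 = 11110000 → 4-byte char (#5). Advance 4.
Byte at offset 19: 0xF1 = 11110001 → 4-byte char (#6). Advance 4.
Byte at offset 23: 0xE3 = 11100011 → 3-byte char (#7). Advance 3.
Byte at offset 26: 0xD4 = 11010100 → 2-byte char (#8). Advance 2.
Reached end at offset 28 after 8 code points.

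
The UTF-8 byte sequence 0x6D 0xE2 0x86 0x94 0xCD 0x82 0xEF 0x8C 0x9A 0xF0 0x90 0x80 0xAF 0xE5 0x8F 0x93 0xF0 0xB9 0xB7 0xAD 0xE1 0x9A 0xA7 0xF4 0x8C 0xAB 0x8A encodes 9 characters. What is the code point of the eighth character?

Offset 0: leading byte 0x6D = 01101101 → 1-byte char #1 = 6D.
Offset 1: leading byte 0xE2 = 11100010 → 3-byte char #2 = E2 86 94.
Offset 4: leading byte 0xCD = 11001101 → 2-byte char #3 = CD 82.
Offset 6: leading byte 0xEF = 11101111 → 3-byte char #4 = EF 8C 9A.
Offset 9: leading byte 0xF0 = 11110000 → 4-byte char #5 = F0 90 80 AF.
Offset 13: leading byte 0xE5 = 11100101 → 3-byte char #6 = E5 8F 93.
Offset 16: leading byte 0xF0 = 11110000 → 4-byte char #7 = F0 B9 B7 AD.
Offset 20: leading byte 0xE1 = 11100001 → 3-byte char #8 = E1 9A A7.
Leading byte 0xE1 = 11100001 matches 1110xxxx → 3-byte sequence.
Byte 1: 0xE1 = 11100001, payload 0001 (4 bits).
Byte 2: 0x9A = 10011010 (10xxxxxx ✓), payload 011010.
Byte 3: 0xA7 = 10100111 (10xxxxxx ✓), payload 100111.
Concatenate: 0001011010100111 = 0x16A7 (16 bits → U+16A7).

U+16A7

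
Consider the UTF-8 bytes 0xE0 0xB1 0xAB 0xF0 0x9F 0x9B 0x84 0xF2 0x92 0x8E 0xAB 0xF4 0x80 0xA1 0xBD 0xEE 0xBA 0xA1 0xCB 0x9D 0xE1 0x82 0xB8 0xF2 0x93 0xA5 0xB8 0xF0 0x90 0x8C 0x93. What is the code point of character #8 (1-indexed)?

U+93978

Offset 0: leading byte 0xE0 = 11100000 → 3-byte char #1 = E0 B1 AB.
Offset 3: leading byte 0xF0 = 11110000 → 4-byte char #2 = F0 9F 9B 84.
Offset 7: leading byte 0xF2 = 11110010 → 4-byte char #3 = F2 92 8E AB.
Offset 11: leading byte 0xF4 = 11110100 → 4-byte char #4 = F4 80 A1 BD.
Offset 15: leading byte 0xEE = 11101110 → 3-byte char #5 = EE BA A1.
Offset 18: leading byte 0xCB = 11001011 → 2-byte char #6 = CB 9D.
Offset 20: leading byte 0xE1 = 11100001 → 3-byte char #7 = E1 82 B8.
Offset 23: leading byte 0xF2 = 11110010 → 4-byte char #8 = F2 93 A5 B8.
Leading byte 0xF2 = 11110010 matches 11110xxx → 4-byte sequence.
Byte 1: 0xF2 = 11110010, payload 010 (3 bits).
Byte 2: 0x93 = 10010011 (10xxxxxx ✓), payload 010011.
Byte 3: 0xA5 = 10100101 (10xxxxxx ✓), payload 100101.
Byte 4: 0xB8 = 10111000 (10xxxxxx ✓), payload 111000.
Concatenate: 010010011100101111000 = 0x93978 (21 bits → U+93978).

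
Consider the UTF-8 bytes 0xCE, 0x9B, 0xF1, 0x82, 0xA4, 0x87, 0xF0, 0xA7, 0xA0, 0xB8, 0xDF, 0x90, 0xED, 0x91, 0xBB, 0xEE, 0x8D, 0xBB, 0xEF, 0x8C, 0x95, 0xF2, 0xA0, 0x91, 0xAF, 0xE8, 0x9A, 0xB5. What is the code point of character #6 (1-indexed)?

U+E37B

Offset 0: leading byte 0xCE = 11001110 → 2-byte char #1 = CE 9B.
Offset 2: leading byte 0xF1 = 11110001 → 4-byte char #2 = F1 82 A4 87.
Offset 6: leading byte 0xF0 = 11110000 → 4-byte char #3 = F0 A7 A0 B8.
Offset 10: leading byte 0xDF = 11011111 → 2-byte char #4 = DF 90.
Offset 12: leading byte 0xED = 11101101 → 3-byte char #5 = ED 91 BB.
Offset 15: leading byte 0xEE = 11101110 → 3-byte char #6 = EE 8D BB.
Leading byte 0xEE = 11101110 matches 1110xxxx → 3-byte sequence.
Byte 1: 0xEE = 11101110, payload 1110 (4 bits).
Byte 2: 0x8D = 10001101 (10xxxxxx ✓), payload 001101.
Byte 3: 0xBB = 10111011 (10xxxxxx ✓), payload 111011.
Concatenate: 1110001101111011 = 0xE37B (16 bits → U+E37B).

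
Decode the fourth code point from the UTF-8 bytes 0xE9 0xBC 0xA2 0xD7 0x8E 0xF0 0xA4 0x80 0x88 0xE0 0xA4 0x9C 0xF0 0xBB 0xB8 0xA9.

Offset 0: leading byte 0xE9 = 11101001 → 3-byte char #1 = E9 BC A2.
Offset 3: leading byte 0xD7 = 11010111 → 2-byte char #2 = D7 8E.
Offset 5: leading byte 0xF0 = 11110000 → 4-byte char #3 = F0 A4 80 88.
Offset 9: leading byte 0xE0 = 11100000 → 3-byte char #4 = E0 A4 9C.
Leading byte 0xE0 = 11100000 matches 1110xxxx → 3-byte sequence.
Byte 1: 0xE0 = 11100000, payload 0000 (4 bits).
Byte 2: 0xA4 = 10100100 (10xxxxxx ✓), payload 100100.
Byte 3: 0x9C = 10011100 (10xxxxxx ✓), payload 011100.
Concatenate: 0000100100011100 = 0x91C (16 bits → U+091C).

U+091C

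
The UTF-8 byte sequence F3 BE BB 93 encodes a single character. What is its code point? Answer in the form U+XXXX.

Leading byte 0xF3 = 11110011 matches 11110xxx → 4-byte sequence.
Byte 1: 0xF3 = 11110011, payload 011 (3 bits).
Byte 2: 0xBE = 10111110 (10xxxxxx ✓), payload 111110.
Byte 3: 0xBB = 10111011 (10xxxxxx ✓), payload 111011.
Byte 4: 0x93 = 10010011 (10xxxxxx ✓), payload 010011.
Concatenate: 011111110111011010011 = 0xFEED3 (21 bits → U+FEED3).

U+FEED3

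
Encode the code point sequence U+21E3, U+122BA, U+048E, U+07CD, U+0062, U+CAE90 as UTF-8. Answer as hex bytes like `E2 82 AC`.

E2 87 A3 F0 92 8A BA D2 8E DF 8D 62 F3 8A BA 90

U+21E3: 3-byte form → E2 87 A3.
U+122BA: 4-byte form → F0 92 8A BA.
U+048E: 2-byte form → D2 8E.
U+07CD: 2-byte form → DF 8D.
U+0062: 1-byte form → 62.
U+CAE90: 4-byte form → F3 8A BA 90.
Concatenated (16 bytes): E2 87 A3 F0 92 8A BA D2 8E DF 8D 62 F3 8A BA 90.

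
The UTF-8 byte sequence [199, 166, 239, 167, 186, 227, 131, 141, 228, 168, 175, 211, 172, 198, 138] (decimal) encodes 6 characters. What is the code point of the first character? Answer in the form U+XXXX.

U+01E6

Offset 0: leading byte 0xC7 = 11000111 → 2-byte char #1 = C7 A6.
Leading byte 0xC7 = 11000111 matches 110xxxxx → 2-byte sequence.
Byte 1: 0xC7 = 11000111, payload 00111 (5 bits).
Byte 2: 0xA6 = 10100110 (10xxxxxx ✓), payload 100110.
Concatenate: 00111100110 = 0x1E6 (11 bits → U+01E6).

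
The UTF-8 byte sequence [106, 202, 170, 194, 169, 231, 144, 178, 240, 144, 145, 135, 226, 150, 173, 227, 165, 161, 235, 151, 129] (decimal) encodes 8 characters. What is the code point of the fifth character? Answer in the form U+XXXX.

Offset 0: leading byte 0x6A = 01101010 → 1-byte char #1 = 6A.
Offset 1: leading byte 0xCA = 11001010 → 2-byte char #2 = CA AA.
Offset 3: leading byte 0xC2 = 11000010 → 2-byte char #3 = C2 A9.
Offset 5: leading byte 0xE7 = 11100111 → 3-byte char #4 = E7 90 B2.
Offset 8: leading byte 0xF0 = 11110000 → 4-byte char #5 = F0 90 91 87.
Leading byte 0xF0 = 11110000 matches 11110xxx → 4-byte sequence.
Byte 1: 0xF0 = 11110000, payload 000 (3 bits).
Byte 2: 0x90 = 10010000 (10xxxxxx ✓), payload 010000.
Byte 3: 0x91 = 10010001 (10xxxxxx ✓), payload 010001.
Byte 4: 0x87 = 10000111 (10xxxxxx ✓), payload 000111.
Concatenate: 000010000010001000111 = 0x10447 (21 bits → U+10447).

U+10447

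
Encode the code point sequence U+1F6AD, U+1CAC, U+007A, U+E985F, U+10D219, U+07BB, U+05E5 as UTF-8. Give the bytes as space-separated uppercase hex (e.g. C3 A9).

F0 9F 9A AD E1 B2 AC 7A F3 A9 A1 9F F4 8D 88 99 DE BB D7 A5

U+1F6AD: 4-byte form → F0 9F 9A AD.
U+1CAC: 3-byte form → E1 B2 AC.
U+007A: 1-byte form → 7A.
U+E985F: 4-byte form → F3 A9 A1 9F.
U+10D219: 4-byte form → F4 8D 88 99.
U+07BB: 2-byte form → DE BB.
U+05E5: 2-byte form → D7 A5.
Concatenated (20 bytes): F0 9F 9A AD E1 B2 AC 7A F3 A9 A1 9F F4 8D 88 99 DE BB D7 A5.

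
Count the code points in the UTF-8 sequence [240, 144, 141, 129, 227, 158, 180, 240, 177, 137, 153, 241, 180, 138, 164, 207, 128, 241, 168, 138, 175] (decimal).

6

Byte at offset 0: 0xF0 = 11110000 → 4-byte char (#1). Advance 4.
Byte at offset 4: 0xE3 = 11100011 → 3-byte char (#2). Advance 3.
Byte at offset 7: 0xF0 = 11110000 → 4-byte char (#3). Advance 4.
Byte at offset 11: 0xF1 = 11110001 → 4-byte char (#4). Advance 4.
Byte at offset 15: 0xCF = 11001111 → 2-byte char (#5). Advance 2.
Byte at offset 17: 0xF1 = 11110001 → 4-byte char (#6). Advance 4.
Reached end at offset 21 after 6 code points.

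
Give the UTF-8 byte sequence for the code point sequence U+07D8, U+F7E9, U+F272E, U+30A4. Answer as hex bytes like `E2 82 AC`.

U+07D8: 2-byte form → DF 98.
U+F7E9: 3-byte form → EF 9F A9.
U+F272E: 4-byte form → F3 B2 9C AE.
U+30A4: 3-byte form → E3 82 A4.
Concatenated (12 bytes): DF 98 EF 9F A9 F3 B2 9C AE E3 82 A4.

DF 98 EF 9F A9 F3 B2 9C AE E3 82 A4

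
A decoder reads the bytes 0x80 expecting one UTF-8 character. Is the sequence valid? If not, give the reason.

invalid (continuation byte with no leading byte)

Byte 0x80 = 10000000 has the form 10xxxxxx — a continuation byte — but there is no preceding leading byte.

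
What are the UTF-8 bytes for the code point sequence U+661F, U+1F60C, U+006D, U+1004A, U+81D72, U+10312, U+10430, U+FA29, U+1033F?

U+661F: 3-byte form → E6 98 9F.
U+1F60C: 4-byte form → F0 9F 98 8C.
U+006D: 1-byte form → 6D.
U+1004A: 4-byte form → F0 90 81 8A.
U+81D72: 4-byte form → F2 81 B5 B2.
U+10312: 4-byte form → F0 90 8C 92.
U+10430: 4-byte form → F0 90 90 B0.
U+FA29: 3-byte form → EF A8 A9.
U+1033F: 4-byte form → F0 90 8C BF.
Concatenated (31 bytes): E6 98 9F F0 9F 98 8C 6D F0 90 81 8A F2 81 B5 B2 F0 90 8C 92 F0 90 90 B0 EF A8 A9 F0 90 8C BF.

E6 98 9F F0 9F 98 8C 6D F0 90 81 8A F2 81 B5 B2 F0 90 8C 92 F0 90 90 B0 EF A8 A9 F0 90 8C BF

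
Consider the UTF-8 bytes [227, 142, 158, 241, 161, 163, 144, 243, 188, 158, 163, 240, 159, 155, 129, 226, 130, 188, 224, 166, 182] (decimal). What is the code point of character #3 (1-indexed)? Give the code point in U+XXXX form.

Offset 0: leading byte 0xE3 = 11100011 → 3-byte char #1 = E3 8E 9E.
Offset 3: leading byte 0xF1 = 11110001 → 4-byte char #2 = F1 A1 A3 90.
Offset 7: leading byte 0xF3 = 11110011 → 4-byte char #3 = F3 BC 9E A3.
Leading byte 0xF3 = 11110011 matches 11110xxx → 4-byte sequence.
Byte 1: 0xF3 = 11110011, payload 011 (3 bits).
Byte 2: 0xBC = 10111100 (10xxxxxx ✓), payload 111100.
Byte 3: 0x9E = 10011110 (10xxxxxx ✓), payload 011110.
Byte 4: 0xA3 = 10100011 (10xxxxxx ✓), payload 100011.
Concatenate: 011111100011110100011 = 0xFC7A3 (21 bits → U+FC7A3).

U+FC7A3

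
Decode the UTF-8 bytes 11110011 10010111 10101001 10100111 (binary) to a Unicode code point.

Leading byte 0xF3 = 11110011 matches 11110xxx → 4-byte sequence.
Byte 1: 0xF3 = 11110011, payload 011 (3 bits).
Byte 2: 0x97 = 10010111 (10xxxxxx ✓), payload 010111.
Byte 3: 0xA9 = 10101001 (10xxxxxx ✓), payload 101001.
Byte 4: 0xA7 = 10100111 (10xxxxxx ✓), payload 100111.
Concatenate: 011010111101001100111 = 0xD7A67 (21 bits → U+D7A67).

U+D7A67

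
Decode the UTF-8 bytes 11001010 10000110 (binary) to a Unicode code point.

U+0286

Leading byte 0xCA = 11001010 matches 110xxxxx → 2-byte sequence.
Byte 1: 0xCA = 11001010, payload 01010 (5 bits).
Byte 2: 0x86 = 10000110 (10xxxxxx ✓), payload 000110.
Concatenate: 01010000110 = 0x286 (11 bits → U+0286).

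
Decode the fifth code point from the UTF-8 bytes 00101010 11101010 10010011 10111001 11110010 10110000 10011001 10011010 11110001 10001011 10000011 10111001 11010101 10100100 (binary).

U+0564

Offset 0: leading byte 0x2A = 00101010 → 1-byte char #1 = 2A.
Offset 1: leading byte 0xEA = 11101010 → 3-byte char #2 = EA 93 B9.
Offset 4: leading byte 0xF2 = 11110010 → 4-byte char #3 = F2 B0 99 9A.
Offset 8: leading byte 0xF1 = 11110001 → 4-byte char #4 = F1 8B 83 B9.
Offset 12: leading byte 0xD5 = 11010101 → 2-byte char #5 = D5 A4.
Leading byte 0xD5 = 11010101 matches 110xxxxx → 2-byte sequence.
Byte 1: 0xD5 = 11010101, payload 10101 (5 bits).
Byte 2: 0xA4 = 10100100 (10xxxxxx ✓), payload 100100.
Concatenate: 10101100100 = 0x564 (11 bits → U+0564).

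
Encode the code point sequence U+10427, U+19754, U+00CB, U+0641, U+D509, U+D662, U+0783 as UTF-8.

F0 90 90 A7 F0 99 9D 94 C3 8B D9 81 ED 94 89 ED 99 A2 DE 83

U+10427: 4-byte form → F0 90 90 A7.
U+19754: 4-byte form → F0 99 9D 94.
U+00CB: 2-byte form → C3 8B.
U+0641: 2-byte form → D9 81.
U+D509: 3-byte form → ED 94 89.
U+D662: 3-byte form → ED 99 A2.
U+0783: 2-byte form → DE 83.
Concatenated (20 bytes): F0 90 90 A7 F0 99 9D 94 C3 8B D9 81 ED 94 89 ED 99 A2 DE 83.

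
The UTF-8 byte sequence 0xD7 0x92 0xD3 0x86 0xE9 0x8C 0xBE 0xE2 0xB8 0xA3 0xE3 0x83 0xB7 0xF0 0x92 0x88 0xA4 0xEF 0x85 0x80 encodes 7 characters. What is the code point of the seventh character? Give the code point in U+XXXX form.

Offset 0: leading byte 0xD7 = 11010111 → 2-byte char #1 = D7 92.
Offset 2: leading byte 0xD3 = 11010011 → 2-byte char #2 = D3 86.
Offset 4: leading byte 0xE9 = 11101001 → 3-byte char #3 = E9 8C BE.
Offset 7: leading byte 0xE2 = 11100010 → 3-byte char #4 = E2 B8 A3.
Offset 10: leading byte 0xE3 = 11100011 → 3-byte char #5 = E3 83 B7.
Offset 13: leading byte 0xF0 = 11110000 → 4-byte char #6 = F0 92 88 A4.
Offset 17: leading byte 0xEF = 11101111 → 3-byte char #7 = EF 85 80.
Leading byte 0xEF = 11101111 matches 1110xxxx → 3-byte sequence.
Byte 1: 0xEF = 11101111, payload 1111 (4 bits).
Byte 2: 0x85 = 10000101 (10xxxxxx ✓), payload 000101.
Byte 3: 0x80 = 10000000 (10xxxxxx ✓), payload 000000.
Concatenate: 1111000101000000 = 0xF140 (16 bits → U+F140).

U+F140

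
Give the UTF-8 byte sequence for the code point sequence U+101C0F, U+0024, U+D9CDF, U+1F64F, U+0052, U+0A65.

U+101C0F: 4-byte form → F4 81 B0 8F.
U+0024: 1-byte form → 24.
U+D9CDF: 4-byte form → F3 99 B3 9F.
U+1F64F: 4-byte form → F0 9F 99 8F.
U+0052: 1-byte form → 52.
U+0A65: 3-byte form → E0 A9 A5.
Concatenated (17 bytes): F4 81 B0 8F 24 F3 99 B3 9F F0 9F 99 8F 52 E0 A9 A5.

F4 81 B0 8F 24 F3 99 B3 9F F0 9F 99 8F 52 E0 A9 A5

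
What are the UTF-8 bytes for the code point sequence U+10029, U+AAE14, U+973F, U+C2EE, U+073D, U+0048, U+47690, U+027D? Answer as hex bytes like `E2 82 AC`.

U+10029: 4-byte form → F0 90 80 A9.
U+AAE14: 4-byte form → F2 AA B8 94.
U+973F: 3-byte form → E9 9C BF.
U+C2EE: 3-byte form → EC 8B AE.
U+073D: 2-byte form → DC BD.
U+0048: 1-byte form → 48.
U+47690: 4-byte form → F1 87 9A 90.
U+027D: 2-byte form → C9 BD.
Concatenated (23 bytes): F0 90 80 A9 F2 AA B8 94 E9 9C BF EC 8B AE DC BD 48 F1 87 9A 90 C9 BD.

F0 90 80 A9 F2 AA B8 94 E9 9C BF EC 8B AE DC BD 48 F1 87 9A 90 C9 BD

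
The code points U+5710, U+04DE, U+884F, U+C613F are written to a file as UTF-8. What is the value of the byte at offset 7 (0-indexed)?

0x8F

U+5710 → 3-byte form E5 9C 90 at offsets 0–2.
U+04DE → 2-byte form D3 9E at offsets 3–4.
U+884F → 3-byte form E8 A1 8F at offsets 5–7.
Offset 7 falls in char 3's range; it's byte 3 of E8 A1 8F = 0x8F.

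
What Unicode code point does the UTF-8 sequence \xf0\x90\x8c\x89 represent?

U+10309

Leading byte 0xF0 = 11110000 matches 11110xxx → 4-byte sequence.
Byte 1: 0xF0 = 11110000, payload 000 (3 bits).
Byte 2: 0x90 = 10010000 (10xxxxxx ✓), payload 010000.
Byte 3: 0x8C = 10001100 (10xxxxxx ✓), payload 001100.
Byte 4: 0x89 = 10001001 (10xxxxxx ✓), payload 001001.
Concatenate: 000010000001100001001 = 0x10309 (21 bits → U+10309).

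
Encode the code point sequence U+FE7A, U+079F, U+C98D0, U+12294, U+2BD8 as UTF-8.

U+FE7A: 3-byte form → EF B9 BA.
U+079F: 2-byte form → DE 9F.
U+C98D0: 4-byte form → F3 89 A3 90.
U+12294: 4-byte form → F0 92 8A 94.
U+2BD8: 3-byte form → E2 AF 98.
Concatenated (16 bytes): EF B9 BA DE 9F F3 89 A3 90 F0 92 8A 94 E2 AF 98.

EF B9 BA DE 9F F3 89 A3 90 F0 92 8A 94 E2 AF 98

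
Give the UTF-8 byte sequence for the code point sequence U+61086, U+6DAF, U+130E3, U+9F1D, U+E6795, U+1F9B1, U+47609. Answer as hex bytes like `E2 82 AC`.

U+61086: 4-byte form → F1 A1 82 86.
U+6DAF: 3-byte form → E6 B6 AF.
U+130E3: 4-byte form → F0 93 83 A3.
U+9F1D: 3-byte form → E9 BC 9D.
U+E6795: 4-byte form → F3 A6 9E 95.
U+1F9B1: 4-byte form → F0 9F A6 B1.
U+47609: 4-byte form → F1 87 98 89.
Concatenated (26 bytes): F1 A1 82 86 E6 B6 AF F0 93 83 A3 E9 BC 9D F3 A6 9E 95 F0 9F A6 B1 F1 87 98 89.

F1 A1 82 86 E6 B6 AF F0 93 83 A3 E9 BC 9D F3 A6 9E 95 F0 9F A6 B1 F1 87 98 89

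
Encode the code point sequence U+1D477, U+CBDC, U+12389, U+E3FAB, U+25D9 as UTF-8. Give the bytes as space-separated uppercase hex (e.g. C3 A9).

F0 9D 91 B7 EC AF 9C F0 92 8E 89 F3 A3 BE AB E2 97 99

U+1D477: 4-byte form → F0 9D 91 B7.
U+CBDC: 3-byte form → EC AF 9C.
U+12389: 4-byte form → F0 92 8E 89.
U+E3FAB: 4-byte form → F3 A3 BE AB.
U+25D9: 3-byte form → E2 97 99.
Concatenated (18 bytes): F0 9D 91 B7 EC AF 9C F0 92 8E 89 F3 A3 BE AB E2 97 99.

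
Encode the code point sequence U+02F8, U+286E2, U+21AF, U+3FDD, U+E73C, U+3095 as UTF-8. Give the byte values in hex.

U+02F8: 2-byte form → CB B8.
U+286E2: 4-byte form → F0 A8 9B A2.
U+21AF: 3-byte form → E2 86 AF.
U+3FDD: 3-byte form → E3 BF 9D.
U+E73C: 3-byte form → EE 9C BC.
U+3095: 3-byte form → E3 82 95.
Concatenated (18 bytes): CB B8 F0 A8 9B A2 E2 86 AF E3 BF 9D EE 9C BC E3 82 95.

CB B8 F0 A8 9B A2 E2 86 AF E3 BF 9D EE 9C BC E3 82 95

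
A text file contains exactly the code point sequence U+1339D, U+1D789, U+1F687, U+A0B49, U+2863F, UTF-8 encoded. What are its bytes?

U+1339D: 4-byte form → F0 93 8E 9D.
U+1D789: 4-byte form → F0 9D 9E 89.
U+1F687: 4-byte form → F0 9F 9A 87.
U+A0B49: 4-byte form → F2 A0 AD 89.
U+2863F: 4-byte form → F0 A8 98 BF.
Concatenated (20 bytes): F0 93 8E 9D F0 9D 9E 89 F0 9F 9A 87 F2 A0 AD 89 F0 A8 98 BF.

F0 93 8E 9D F0 9D 9E 89 F0 9F 9A 87 F2 A0 AD 89 F0 A8 98 BF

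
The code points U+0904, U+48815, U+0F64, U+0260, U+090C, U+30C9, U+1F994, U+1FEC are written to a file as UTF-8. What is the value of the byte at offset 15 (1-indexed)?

0x8C

1-indexed offset 15 is 0-indexed offset 14.
U+0904 → 3-byte form E0 A4 84 at offsets 0–2.
U+48815 → 4-byte form F1 88 A0 95 at offsets 3–6.
U+0F64 → 3-byte form E0 BD A4 at offsets 7–9.
U+0260 → 2-byte form C9 A0 at offsets 10–11.
U+090C → 3-byte form E0 A4 8C at offsets 12–14.
Offset 14 falls in char 5's range; it's byte 3 of E0 A4 8C = 0x8C.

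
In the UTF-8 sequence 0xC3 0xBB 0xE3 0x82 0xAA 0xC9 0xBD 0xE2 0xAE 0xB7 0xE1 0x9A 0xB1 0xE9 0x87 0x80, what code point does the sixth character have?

U+91C0

Offset 0: leading byte 0xC3 = 11000011 → 2-byte char #1 = C3 BB.
Offset 2: leading byte 0xE3 = 11100011 → 3-byte char #2 = E3 82 AA.
Offset 5: leading byte 0xC9 = 11001001 → 2-byte char #3 = C9 BD.
Offset 7: leading byte 0xE2 = 11100010 → 3-byte char #4 = E2 AE B7.
Offset 10: leading byte 0xE1 = 11100001 → 3-byte char #5 = E1 9A B1.
Offset 13: leading byte 0xE9 = 11101001 → 3-byte char #6 = E9 87 80.
Leading byte 0xE9 = 11101001 matches 1110xxxx → 3-byte sequence.
Byte 1: 0xE9 = 11101001, payload 1001 (4 bits).
Byte 2: 0x87 = 10000111 (10xxxxxx ✓), payload 000111.
Byte 3: 0x80 = 10000000 (10xxxxxx ✓), payload 000000.
Concatenate: 1001000111000000 = 0x91C0 (16 bits → U+91C0).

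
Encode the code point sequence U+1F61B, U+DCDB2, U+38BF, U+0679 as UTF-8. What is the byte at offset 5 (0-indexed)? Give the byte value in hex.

0x9C

U+1F61B → 4-byte form F0 9F 98 9B at offsets 0–3.
U+DCDB2 → 4-byte form F3 9C B6 B2 at offsets 4–7.
Offset 5 falls in char 2's range; it's byte 2 of F3 9C B6 B2 = 0x9C.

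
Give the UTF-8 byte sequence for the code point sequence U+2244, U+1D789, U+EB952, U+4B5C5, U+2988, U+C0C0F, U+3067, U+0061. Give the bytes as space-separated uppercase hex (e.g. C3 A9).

U+2244: 3-byte form → E2 89 84.
U+1D789: 4-byte form → F0 9D 9E 89.
U+EB952: 4-byte form → F3 AB A5 92.
U+4B5C5: 4-byte form → F1 8B 97 85.
U+2988: 3-byte form → E2 A6 88.
U+C0C0F: 4-byte form → F3 80 B0 8F.
U+3067: 3-byte form → E3 81 A7.
U+0061: 1-byte form → 61.
Concatenated (26 bytes): E2 89 84 F0 9D 9E 89 F3 AB A5 92 F1 8B 97 85 E2 A6 88 F3 80 B0 8F E3 81 A7 61.

E2 89 84 F0 9D 9E 89 F3 AB A5 92 F1 8B 97 85 E2 A6 88 F3 80 B0 8F E3 81 A7 61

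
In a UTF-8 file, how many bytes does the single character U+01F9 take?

U+01F9 = 0x1F9. UTF-8 uses 1 byte below 0x80, 2 below 0x800, 3 below 0x10000, 4 up to 0x10FFFF. 0x1F9 is in U+0080–U+07FF → 2 bytes.

2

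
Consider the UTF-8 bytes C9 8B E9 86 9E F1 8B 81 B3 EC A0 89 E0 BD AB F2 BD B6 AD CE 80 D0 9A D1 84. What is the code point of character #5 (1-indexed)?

U+0F6B

Offset 0: leading byte 0xC9 = 11001001 → 2-byte char #1 = C9 8B.
Offset 2: leading byte 0xE9 = 11101001 → 3-byte char #2 = E9 86 9E.
Offset 5: leading byte 0xF1 = 11110001 → 4-byte char #3 = F1 8B 81 B3.
Offset 9: leading byte 0xEC = 11101100 → 3-byte char #4 = EC A0 89.
Offset 12: leading byte 0xE0 = 11100000 → 3-byte char #5 = E0 BD AB.
Leading byte 0xE0 = 11100000 matches 1110xxxx → 3-byte sequence.
Byte 1: 0xE0 = 11100000, payload 0000 (4 bits).
Byte 2: 0xBD = 10111101 (10xxxxxx ✓), payload 111101.
Byte 3: 0xAB = 10101011 (10xxxxxx ✓), payload 101011.
Concatenate: 0000111101101011 = 0xF6B (16 bits → U+0F6B).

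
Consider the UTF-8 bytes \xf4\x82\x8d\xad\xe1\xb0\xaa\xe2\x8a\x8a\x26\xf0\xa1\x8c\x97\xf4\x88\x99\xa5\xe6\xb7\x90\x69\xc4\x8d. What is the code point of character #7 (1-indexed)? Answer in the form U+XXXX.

U+6DD0

Offset 0: leading byte 0xF4 = 11110100 → 4-byte char #1 = F4 82 8D AD.
Offset 4: leading byte 0xE1 = 11100001 → 3-byte char #2 = E1 B0 AA.
Offset 7: leading byte 0xE2 = 11100010 → 3-byte char #3 = E2 8A 8A.
Offset 10: leading byte 0x26 = 00100110 → 1-byte char #4 = 26.
Offset 11: leading byte 0xF0 = 11110000 → 4-byte char #5 = F0 A1 8C 97.
Offset 15: leading byte 0xF4 = 11110100 → 4-byte char #6 = F4 88 99 A5.
Offset 19: leading byte 0xE6 = 11100110 → 3-byte char #7 = E6 B7 90.
Leading byte 0xE6 = 11100110 matches 1110xxxx → 3-byte sequence.
Byte 1: 0xE6 = 11100110, payload 0110 (4 bits).
Byte 2: 0xB7 = 10110111 (10xxxxxx ✓), payload 110111.
Byte 3: 0x90 = 10010000 (10xxxxxx ✓), payload 010000.
Concatenate: 0110110111010000 = 0x6DD0 (16 bits → U+6DD0).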